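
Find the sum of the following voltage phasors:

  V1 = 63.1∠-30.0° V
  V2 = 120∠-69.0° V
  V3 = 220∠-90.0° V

Step 1 — Convert each phasor to rectangular form:
  V1 = 63.1·(cos(-30.0°) + j·sin(-30.0°)) = 54.65 - j31.55 V
  V2 = 120·(cos(-69.0°) + j·sin(-69.0°)) = 43 - j112 V
  V3 = 220·(cos(-90.0°) + j·sin(-90.0°)) = 0 - j220 V
Step 2 — Sum components: V_total = 97.65 - j363.6 V.
Step 3 — Convert to polar: |V_total| = 376.5 V, ∠V_total = -75.0°.

V_total = 376.5∠-75.0° V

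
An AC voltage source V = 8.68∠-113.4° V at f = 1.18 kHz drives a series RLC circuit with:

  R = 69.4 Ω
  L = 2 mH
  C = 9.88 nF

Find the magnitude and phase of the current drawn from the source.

Step 1 — Angular frequency: ω = 2π·f = 2π·1180 = 7414 rad/s.
Step 2 — Component impedances:
  R: Z = R = 69.4 Ω
  L: Z = jωL = j·7414·0.002 = 0 + j14.83 Ω
  C: Z = 1/(jωC) = -j/(ω·C) = 0 - j1.365e+04 Ω
Step 3 — Series combination: Z_total = R + L + C = 69.4 - j1.364e+04 Ω = 1.364e+04∠-89.7° Ω.
Step 4 — Source phasor: V = 8.68∠-113.4° V = -3.447 - j7.966 V.
Step 5 — Ohm's law: I = V / Z_total = (-3.447 - j7.966) / (69.4 - j1.364e+04) = 0.0005829 - j0.0002558 A.
Step 6 — Convert to polar: |I| = 0.0006365 A, ∠I = -23.7°.

I = 0.0006365∠-23.7° A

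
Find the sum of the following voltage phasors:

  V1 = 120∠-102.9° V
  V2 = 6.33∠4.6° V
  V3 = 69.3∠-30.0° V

Step 1 — Convert each phasor to rectangular form:
  V1 = 120·(cos(-102.9°) + j·sin(-102.9°)) = -26.79 - j117 V
  V2 = 6.33·(cos(4.6°) + j·sin(4.6°)) = 6.31 + j0.5077 V
  V3 = 69.3·(cos(-30.0°) + j·sin(-30.0°)) = 60.02 - j34.65 V
Step 2 — Sum components: V_total = 39.54 - j151.1 V.
Step 3 — Convert to polar: |V_total| = 156.2 V, ∠V_total = -75.3°.

V_total = 156.2∠-75.3° V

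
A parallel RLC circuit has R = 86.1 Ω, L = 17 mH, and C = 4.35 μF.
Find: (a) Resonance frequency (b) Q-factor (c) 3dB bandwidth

Step 1 — Resonance: ω₀ = 1/√(LC) = 1/√(0.017·4.35e-06) = 3677 rad/s.
Step 2 — f₀ = ω₀/(2π) = 585.3 Hz.
Step 3 — Parallel Q: Q = R/(ω₀L) = 86.1/(3677·0.017) = 1.377.
Step 4 — Bandwidth: Δω = ω₀/Q = 2670 rad/s; BW = Δω/(2π) = 424.9 Hz.

(a) f₀ = 585.3 Hz  (b) Q = 1.377  (c) BW = 424.9 Hz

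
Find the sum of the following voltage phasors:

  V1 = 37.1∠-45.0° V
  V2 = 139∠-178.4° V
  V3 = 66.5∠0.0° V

Step 1 — Convert each phasor to rectangular form:
  V1 = 37.1·(cos(-45.0°) + j·sin(-45.0°)) = 26.23 - j26.23 V
  V2 = 139·(cos(-178.4°) + j·sin(-178.4°)) = -138.9 - j3.881 V
  V3 = 66.5·(cos(0.0°) + j·sin(0.0°)) = 66.5 V
Step 2 — Sum components: V_total = -46.21 - j30.11 V.
Step 3 — Convert to polar: |V_total| = 55.16 V, ∠V_total = -146.9°.

V_total = 55.16∠-146.9° V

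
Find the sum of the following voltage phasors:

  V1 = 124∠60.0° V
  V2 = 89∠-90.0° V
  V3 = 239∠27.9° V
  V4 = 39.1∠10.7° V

Step 1 — Convert each phasor to rectangular form:
  V1 = 124·(cos(60.0°) + j·sin(60.0°)) = 62 + j107.4 V
  V2 = 89·(cos(-90.0°) + j·sin(-90.0°)) = 0 - j89 V
  V3 = 239·(cos(27.9°) + j·sin(27.9°)) = 211.2 + j111.8 V
  V4 = 39.1·(cos(10.7°) + j·sin(10.7°)) = 38.42 + j7.26 V
Step 2 — Sum components: V_total = 311.6 + j137.5 V.
Step 3 — Convert to polar: |V_total| = 340.6 V, ∠V_total = 23.8°.

V_total = 340.6∠23.8° V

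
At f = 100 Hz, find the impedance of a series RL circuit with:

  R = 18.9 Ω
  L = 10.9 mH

Step 1 — Angular frequency: ω = 2π·f = 2π·100 = 628.3 rad/s.
Step 2 — Component impedances:
  R: Z = R = 18.9 Ω
  L: Z = jωL = j·628.3·0.0109 = 0 + j6.849 Ω
Step 3 — Series combination: Z_total = R + L = 18.9 + j6.849 Ω = 20.1∠19.9° Ω.

Z = 18.9 + j6.849 Ω = 20.1∠19.9° Ω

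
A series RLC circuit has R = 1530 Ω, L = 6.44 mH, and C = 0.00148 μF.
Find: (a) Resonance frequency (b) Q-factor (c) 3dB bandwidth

Step 1 — Resonance: ω₀ = 1/√(LC) = 1/√(0.00644·1.48e-09) = 3.239e+05 rad/s.
Step 2 — f₀ = ω₀/(2π) = 5.155e+04 Hz.
Step 3 — Series Q: Q = ω₀L/R = 3.239e+05·0.00644/1530 = 1.363.
Step 4 — Bandwidth: Δω = ω₀/Q = 2.376e+05 rad/s; BW = Δω/(2π) = 3.781e+04 Hz.

(a) f₀ = 5.155e+04 Hz  (b) Q = 1.363  (c) BW = 3.781e+04 Hz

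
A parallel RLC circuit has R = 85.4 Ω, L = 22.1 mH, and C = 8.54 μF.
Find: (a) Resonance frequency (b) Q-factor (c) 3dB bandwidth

Step 1 — Resonance: ω₀ = 1/√(LC) = 1/√(0.0221·8.54e-06) = 2302 rad/s.
Step 2 — f₀ = ω₀/(2π) = 366.3 Hz.
Step 3 — Parallel Q: Q = R/(ω₀L) = 85.4/(2302·0.0221) = 1.679.
Step 4 — Bandwidth: Δω = ω₀/Q = 1371 rad/s; BW = Δω/(2π) = 218.2 Hz.

(a) f₀ = 366.3 Hz  (b) Q = 1.679  (c) BW = 218.2 Hz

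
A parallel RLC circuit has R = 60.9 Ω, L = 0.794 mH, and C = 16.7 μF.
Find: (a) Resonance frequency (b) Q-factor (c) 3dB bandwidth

Step 1 — Resonance: ω₀ = 1/√(LC) = 1/√(0.000794·1.67e-05) = 8684 rad/s.
Step 2 — f₀ = ω₀/(2π) = 1382 Hz.
Step 3 — Parallel Q: Q = R/(ω₀L) = 60.9/(8684·0.000794) = 8.832.
Step 4 — Bandwidth: Δω = ω₀/Q = 983.3 rad/s; BW = Δω/(2π) = 156.5 Hz.

(a) f₀ = 1382 Hz  (b) Q = 8.832  (c) BW = 156.5 Hz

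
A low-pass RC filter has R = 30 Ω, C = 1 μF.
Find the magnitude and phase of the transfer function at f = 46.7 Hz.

Step 1 — Angular frequency: ω = 2π·46.7 = 293.4 rad/s.
Step 2 — Transfer function: H(jω) = 1/(1 + jωRC).
Step 3 — Denominator: 1 + jωRC = 1 + j·293.4·30·1e-06 = 1 + j0.008803.
Step 4 — H = 0.9999 - j0.008802.
Step 5 — Magnitude: |H| = 1 (-0.0 dB); phase: φ = -0.5°.

|H| = 1 (-0.0 dB), φ = -0.5°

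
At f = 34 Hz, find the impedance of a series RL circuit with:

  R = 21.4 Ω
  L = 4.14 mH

Step 1 — Angular frequency: ω = 2π·f = 2π·34 = 213.6 rad/s.
Step 2 — Component impedances:
  R: Z = R = 21.4 Ω
  L: Z = jωL = j·213.6·0.00414 = 0 + j0.8844 Ω
Step 3 — Series combination: Z_total = R + L = 21.4 + j0.8844 Ω = 21.42∠2.4° Ω.

Z = 21.4 + j0.8844 Ω = 21.42∠2.4° Ω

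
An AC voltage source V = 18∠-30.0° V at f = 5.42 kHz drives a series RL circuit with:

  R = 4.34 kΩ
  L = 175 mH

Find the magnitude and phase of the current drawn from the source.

Step 1 — Angular frequency: ω = 2π·f = 2π·5420 = 3.405e+04 rad/s.
Step 2 — Component impedances:
  R: Z = R = 4340 Ω
  L: Z = jωL = j·3.405e+04·0.175 = 0 + j5960 Ω
Step 3 — Series combination: Z_total = R + L = 4340 + j5960 Ω = 7372∠53.9° Ω.
Step 4 — Source phasor: V = 18∠-30.0° V = 15.59 - j9 V.
Step 5 — Ohm's law: I = V / Z_total = (15.59 - j9) / (4340 + j5960) = 0.0002579 - j0.002428 A.
Step 6 — Convert to polar: |I| = 0.002442 A, ∠I = -83.9°.

I = 0.002442∠-83.9° A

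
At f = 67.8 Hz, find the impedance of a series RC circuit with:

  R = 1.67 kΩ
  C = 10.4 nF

Step 1 — Angular frequency: ω = 2π·f = 2π·67.8 = 426 rad/s.
Step 2 — Component impedances:
  R: Z = R = 1670 Ω
  C: Z = 1/(jωC) = -j/(ω·C) = 0 - j2.257e+05 Ω
Step 3 — Series combination: Z_total = R + C = 1670 - j2.257e+05 Ω = 2.257e+05∠-89.6° Ω.

Z = 1670 - j2.257e+05 Ω = 2.257e+05∠-89.6° Ω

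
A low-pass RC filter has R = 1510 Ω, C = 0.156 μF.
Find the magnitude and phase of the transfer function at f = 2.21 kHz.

Step 1 — Angular frequency: ω = 2π·2210 = 1.389e+04 rad/s.
Step 2 — Transfer function: H(jω) = 1/(1 + jωRC).
Step 3 — Denominator: 1 + jωRC = 1 + j·1.389e+04·1510·1.56e-07 = 1 + j3.271.
Step 4 — H = 0.08548 - j0.2796.
Step 5 — Magnitude: |H| = 0.2924 (-10.7 dB); phase: φ = -73.0°.

|H| = 0.2924 (-10.7 dB), φ = -73.0°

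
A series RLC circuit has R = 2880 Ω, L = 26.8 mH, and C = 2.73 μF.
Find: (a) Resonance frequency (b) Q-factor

Step 1 — Resonance condition Im(Z)=0 gives ω₀ = 1/√(LC).
Step 2 — ω₀ = 1/√(0.0268·2.73e-06) = 3697 rad/s.
Step 3 — f₀ = ω₀/(2π) = 588.4 Hz.
Step 4 — Series Q: Q = ω₀L/R = 3697·0.0268/2880 = 0.0344.

(a) f₀ = 588.4 Hz  (b) Q = 0.0344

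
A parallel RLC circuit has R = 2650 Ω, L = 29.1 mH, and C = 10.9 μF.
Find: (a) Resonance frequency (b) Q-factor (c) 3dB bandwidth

Step 1 — Resonance: ω₀ = 1/√(LC) = 1/√(0.0291·1.09e-05) = 1776 rad/s.
Step 2 — f₀ = ω₀/(2π) = 282.6 Hz.
Step 3 — Parallel Q: Q = R/(ω₀L) = 2650/(1776·0.0291) = 51.29.
Step 4 — Bandwidth: Δω = ω₀/Q = 34.62 rad/s; BW = Δω/(2π) = 5.51 Hz.

(a) f₀ = 282.6 Hz  (b) Q = 51.29  (c) BW = 5.51 Hz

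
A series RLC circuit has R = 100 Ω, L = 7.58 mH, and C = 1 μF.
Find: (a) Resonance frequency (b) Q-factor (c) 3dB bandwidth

Step 1 — Resonance: ω₀ = 1/√(LC) = 1/√(0.00758·1e-06) = 1.149e+04 rad/s.
Step 2 — f₀ = ω₀/(2π) = 1828 Hz.
Step 3 — Series Q: Q = ω₀L/R = 1.149e+04·0.00758/100 = 0.8706.
Step 4 — Bandwidth: Δω = ω₀/Q = 1.319e+04 rad/s; BW = Δω/(2π) = 2100 Hz.

(a) f₀ = 1828 Hz  (b) Q = 0.8706  (c) BW = 2100 Hz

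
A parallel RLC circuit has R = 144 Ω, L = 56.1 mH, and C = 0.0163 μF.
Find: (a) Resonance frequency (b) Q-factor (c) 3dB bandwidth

Step 1 — Resonance: ω₀ = 1/√(LC) = 1/√(0.0561·1.63e-08) = 3.307e+04 rad/s.
Step 2 — f₀ = ω₀/(2π) = 5263 Hz.
Step 3 — Parallel Q: Q = R/(ω₀L) = 144/(3.307e+04·0.0561) = 0.07762.
Step 4 — Bandwidth: Δω = ω₀/Q = 4.26e+05 rad/s; BW = Δω/(2π) = 6.781e+04 Hz.

(a) f₀ = 5263 Hz  (b) Q = 0.07762  (c) BW = 6.781e+04 Hz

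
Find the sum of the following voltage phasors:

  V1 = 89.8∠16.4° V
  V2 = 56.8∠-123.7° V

Step 1 — Convert each phasor to rectangular form:
  V1 = 89.8·(cos(16.4°) + j·sin(16.4°)) = 86.15 + j25.35 V
  V2 = 56.8·(cos(-123.7°) + j·sin(-123.7°)) = -31.52 - j47.25 V
Step 2 — Sum components: V_total = 54.63 - j21.9 V.
Step 3 — Convert to polar: |V_total| = 58.86 V, ∠V_total = -21.8°.

V_total = 58.86∠-21.8° V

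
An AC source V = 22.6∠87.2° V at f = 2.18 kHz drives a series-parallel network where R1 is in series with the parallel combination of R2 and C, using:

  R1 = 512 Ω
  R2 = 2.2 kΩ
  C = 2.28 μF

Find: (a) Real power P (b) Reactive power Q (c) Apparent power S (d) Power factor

Step 1 — Angular frequency: ω = 2π·f = 2π·2180 = 1.37e+04 rad/s.
Step 2 — Component impedances:
  R1: Z = R = 512 Ω
  R2: Z = R = 2200 Ω
  C: Z = 1/(jωC) = -j/(ω·C) = 0 - j32.02 Ω
Step 3 — Parallel branch: R2 || C = 1/(1/R2 + 1/C) = 0.466 - j32.01 Ω.
Step 4 — Series with R1: Z_total = R1 + (R2 || C) = 512.5 - j32.01 Ω = 513.5∠-3.6° Ω.
Step 5 — Source phasor: V = 22.6∠87.2° V = 1.104 + j22.57 V.
Step 6 — Current: I = V / Z = -0.000595 + j0.04401 A = 0.04401∠90.8° A.
Step 7 — Complex power: S = V·I* = 0.9928 - j0.06202 VA.
Step 8 — Real power: P = Re(S) = 0.9928 W.
Step 9 — Reactive power: Q = Im(S) = -0.06202 VAR.
Step 10 — Apparent power: |S| = 0.9947 VA.
Step 11 — Power factor: PF = P/|S| = 0.9981 (leading).

(a) P = 0.9928 W  (b) Q = -0.06202 VAR  (c) S = 0.9947 VA  (d) PF = 0.9981 (leading)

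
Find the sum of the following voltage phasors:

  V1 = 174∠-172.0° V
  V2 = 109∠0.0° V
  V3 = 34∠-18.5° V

Step 1 — Convert each phasor to rectangular form:
  V1 = 174·(cos(-172.0°) + j·sin(-172.0°)) = -172.3 - j24.22 V
  V2 = 109·(cos(0.0°) + j·sin(0.0°)) = 109 V
  V3 = 34·(cos(-18.5°) + j·sin(-18.5°)) = 32.24 - j10.79 V
Step 2 — Sum components: V_total = -31.06 - j35 V.
Step 3 — Convert to polar: |V_total| = 46.8 V, ∠V_total = -131.6°.

V_total = 46.8∠-131.6° V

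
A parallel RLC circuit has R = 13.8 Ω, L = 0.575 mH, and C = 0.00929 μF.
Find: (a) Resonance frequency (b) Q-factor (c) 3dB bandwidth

Step 1 — Resonance: ω₀ = 1/√(LC) = 1/√(0.000575·9.29e-09) = 4.327e+05 rad/s.
Step 2 — f₀ = ω₀/(2π) = 6.886e+04 Hz.
Step 3 — Parallel Q: Q = R/(ω₀L) = 13.8/(4.327e+05·0.000575) = 0.05547.
Step 4 — Bandwidth: Δω = ω₀/Q = 7.8e+06 rad/s; BW = Δω/(2π) = 1.241e+06 Hz.

(a) f₀ = 6.886e+04 Hz  (b) Q = 0.05547  (c) BW = 1.241e+06 Hz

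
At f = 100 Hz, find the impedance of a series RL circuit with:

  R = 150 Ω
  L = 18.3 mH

Step 1 — Angular frequency: ω = 2π·f = 2π·100 = 628.3 rad/s.
Step 2 — Component impedances:
  R: Z = R = 150 Ω
  L: Z = jωL = j·628.3·0.0183 = 0 + j11.5 Ω
Step 3 — Series combination: Z_total = R + L = 150 + j11.5 Ω = 150.4∠4.4° Ω.

Z = 150 + j11.5 Ω = 150.4∠4.4° Ω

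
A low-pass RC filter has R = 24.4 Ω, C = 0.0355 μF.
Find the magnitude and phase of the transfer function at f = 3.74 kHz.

Step 1 — Angular frequency: ω = 2π·3740 = 2.35e+04 rad/s.
Step 2 — Transfer function: H(jω) = 1/(1 + jωRC).
Step 3 — Denominator: 1 + jωRC = 1 + j·2.35e+04·24.4·3.55e-08 = 1 + j0.02035.
Step 4 — H = 0.9996 - j0.02035.
Step 5 — Magnitude: |H| = 0.9998 (-0.0 dB); phase: φ = -1.2°.

|H| = 0.9998 (-0.0 dB), φ = -1.2°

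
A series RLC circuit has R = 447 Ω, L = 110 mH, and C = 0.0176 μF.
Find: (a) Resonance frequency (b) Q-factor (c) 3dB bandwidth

Step 1 — Resonance: ω₀ = 1/√(LC) = 1/√(0.11·1.76e-08) = 2.273e+04 rad/s.
Step 2 — f₀ = ω₀/(2π) = 3617 Hz.
Step 3 — Series Q: Q = ω₀L/R = 2.273e+04·0.11/447 = 5.593.
Step 4 — Bandwidth: Δω = ω₀/Q = 4064 rad/s; BW = Δω/(2π) = 646.7 Hz.

(a) f₀ = 3617 Hz  (b) Q = 5.593  (c) BW = 646.7 Hz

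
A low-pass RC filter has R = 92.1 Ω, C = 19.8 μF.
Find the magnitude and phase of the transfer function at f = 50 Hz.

Step 1 — Angular frequency: ω = 2π·50 = 314.2 rad/s.
Step 2 — Transfer function: H(jω) = 1/(1 + jωRC).
Step 3 — Denominator: 1 + jωRC = 1 + j·314.2·92.1·1.98e-05 = 1 + j0.5729.
Step 4 — H = 0.7529 - j0.4313.
Step 5 — Magnitude: |H| = 0.8677 (-1.2 dB); phase: φ = -29.8°.

|H| = 0.8677 (-1.2 dB), φ = -29.8°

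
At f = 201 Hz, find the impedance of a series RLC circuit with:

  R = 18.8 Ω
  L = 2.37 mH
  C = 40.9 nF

Step 1 — Angular frequency: ω = 2π·f = 2π·201 = 1263 rad/s.
Step 2 — Component impedances:
  R: Z = R = 18.8 Ω
  L: Z = jωL = j·1263·0.00237 = 0 + j2.993 Ω
  C: Z = 1/(jωC) = -j/(ω·C) = 0 - j1.936e+04 Ω
Step 3 — Series combination: Z_total = R + L + C = 18.8 - j1.936e+04 Ω = 1.936e+04∠-89.9° Ω.

Z = 18.8 - j1.936e+04 Ω = 1.936e+04∠-89.9° Ω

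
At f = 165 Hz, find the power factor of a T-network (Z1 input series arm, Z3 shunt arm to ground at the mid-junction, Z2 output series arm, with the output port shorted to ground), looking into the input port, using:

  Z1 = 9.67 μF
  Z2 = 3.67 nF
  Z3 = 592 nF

Step 1 — Angular frequency: ω = 2π·f = 2π·165 = 1037 rad/s.
Step 2 — Component impedances:
  Z1: Z = 1/(jωC) = -j/(ω·C) = 0 - j99.75 Ω
  Z2: Z = 1/(jωC) = -j/(ω·C) = 0 - j2.628e+05 Ω
  Z3: Z = 1/(jωC) = -j/(ω·C) = 0 - j1629 Ω
Step 3 — With the output port shorted to ground, the output series arm Z2 runs from the junction to ground; the shunt arm Z3 also runs from the junction to ground. They appear in parallel: Z3 || Z2 = 0 - j1619 Ω.
Step 4 — Series with input arm Z1: Z_in = Z1 + (Z3 || Z2) = 0 - j1719 Ω = 1719∠-90.0° Ω.
Step 5 — Power factor: PF = cos(φ) = Re(Z)/|Z| = 0/1719 = 0.
Step 6 — Type: Im(Z) = -1719 ⇒ leading (phase φ = -90.0°).

PF = 0 (leading, φ = -90.0°)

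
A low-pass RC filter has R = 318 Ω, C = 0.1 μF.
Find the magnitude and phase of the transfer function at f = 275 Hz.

Step 1 — Angular frequency: ω = 2π·275 = 1728 rad/s.
Step 2 — Transfer function: H(jω) = 1/(1 + jωRC).
Step 3 — Denominator: 1 + jωRC = 1 + j·1728·318·1e-07 = 1 + j0.05495.
Step 4 — H = 0.997 - j0.05478.
Step 5 — Magnitude: |H| = 0.9985 (-0.0 dB); phase: φ = -3.1°.

|H| = 0.9985 (-0.0 dB), φ = -3.1°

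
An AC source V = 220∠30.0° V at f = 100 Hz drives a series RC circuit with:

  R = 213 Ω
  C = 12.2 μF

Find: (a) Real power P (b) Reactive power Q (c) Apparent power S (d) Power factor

Step 1 — Angular frequency: ω = 2π·f = 2π·100 = 628.3 rad/s.
Step 2 — Component impedances:
  R: Z = R = 213 Ω
  C: Z = 1/(jωC) = -j/(ω·C) = 0 - j130.5 Ω
Step 3 — Series combination: Z_total = R + C = 213 - j130.5 Ω = 249.8∠-31.5° Ω.
Step 4 — Source phasor: V = 220∠30.0° V = 190.5 + j110 V.
Step 5 — Current: I = V / Z = 0.4205 + j0.774 A = 0.8808∠61.5° A.
Step 6 — Complex power: S = V·I* = 165.2 - j101.2 VA.
Step 7 — Real power: P = Re(S) = 165.2 W.
Step 8 — Reactive power: Q = Im(S) = -101.2 VAR.
Step 9 — Apparent power: |S| = 193.8 VA.
Step 10 — Power factor: PF = P/|S| = 0.8528 (leading).

(a) P = 165.2 W  (b) Q = -101.2 VAR  (c) S = 193.8 VA  (d) PF = 0.8528 (leading)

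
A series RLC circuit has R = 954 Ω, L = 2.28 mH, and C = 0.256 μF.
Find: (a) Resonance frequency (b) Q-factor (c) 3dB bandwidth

Step 1 — Resonance: ω₀ = 1/√(LC) = 1/√(0.00228·2.56e-07) = 4.139e+04 rad/s.
Step 2 — f₀ = ω₀/(2π) = 6588 Hz.
Step 3 — Series Q: Q = ω₀L/R = 4.139e+04·0.00228/954 = 0.09892.
Step 4 — Bandwidth: Δω = ω₀/Q = 4.184e+05 rad/s; BW = Δω/(2π) = 6.659e+04 Hz.

(a) f₀ = 6588 Hz  (b) Q = 0.09892  (c) BW = 6.659e+04 Hz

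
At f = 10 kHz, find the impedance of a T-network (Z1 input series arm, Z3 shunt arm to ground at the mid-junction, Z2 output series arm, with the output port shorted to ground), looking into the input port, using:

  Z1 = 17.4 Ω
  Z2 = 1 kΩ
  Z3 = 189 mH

Step 1 — Angular frequency: ω = 2π·f = 2π·1e+04 = 6.283e+04 rad/s.
Step 2 — Component impedances:
  Z1: Z = R = 17.4 Ω
  Z2: Z = R = 1000 Ω
  Z3: Z = jωL = j·6.283e+04·0.189 = 0 + j1.188e+04 Ω
Step 3 — With the output port shorted to ground, the output series arm Z2 runs from the junction to ground; the shunt arm Z3 also runs from the junction to ground. They appear in parallel: Z3 || Z2 = 993 + j83.62 Ω.
Step 4 — Series with input arm Z1: Z_in = Z1 + (Z3 || Z2) = 1010 + j83.62 Ω = 1014∠4.7° Ω.

Z = 1010 + j83.62 Ω = 1014∠4.7° Ω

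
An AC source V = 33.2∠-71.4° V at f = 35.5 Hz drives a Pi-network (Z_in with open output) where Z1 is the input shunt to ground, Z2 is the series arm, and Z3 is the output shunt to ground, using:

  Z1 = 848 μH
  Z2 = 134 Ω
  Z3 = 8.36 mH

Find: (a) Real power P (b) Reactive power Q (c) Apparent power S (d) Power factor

Step 1 — Angular frequency: ω = 2π·f = 2π·35.5 = 223.1 rad/s.
Step 2 — Component impedances:
  Z1: Z = jωL = j·223.1·0.000848 = 0 + j0.1891 Ω
  Z2: Z = R = 134 Ω
  Z3: Z = jωL = j·223.1·0.00836 = 0 + j1.865 Ω
Step 3 — With open output, the series arm Z2 and the output shunt Z3 appear in series to ground: Z2 + Z3 = 134 + j1.865 Ω.
Step 4 — Parallel with input shunt Z1: Z_in = Z1 || (Z2 + Z3) = 0.0002669 + j0.1891 Ω = 0.1891∠89.9° Ω.
Step 5 — Source phasor: V = 33.2∠-71.4° V = 10.59 - j31.47 V.
Step 6 — Current: I = V / Z = -166.3 - j56.22 A = 175.5∠-161.3° A.
Step 7 — Complex power: S = V·I* = 8.224 + j5827 VA.
Step 8 — Real power: P = Re(S) = 8.224 W.
Step 9 — Reactive power: Q = Im(S) = 5827 VAR.
Step 10 — Apparent power: |S| = 5827 VA.
Step 11 — Power factor: PF = P/|S| = 0.001411 (lagging).

(a) P = 8.224 W  (b) Q = 5827 VAR  (c) S = 5827 VA  (d) PF = 0.001411 (lagging)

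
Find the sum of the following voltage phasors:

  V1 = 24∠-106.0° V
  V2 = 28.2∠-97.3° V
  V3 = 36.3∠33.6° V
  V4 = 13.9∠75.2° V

Step 1 — Convert each phasor to rectangular form:
  V1 = 24·(cos(-106.0°) + j·sin(-106.0°)) = -6.615 - j23.07 V
  V2 = 28.2·(cos(-97.3°) + j·sin(-97.3°)) = -3.583 - j27.97 V
  V3 = 36.3·(cos(33.6°) + j·sin(33.6°)) = 30.24 + j20.09 V
  V4 = 13.9·(cos(75.2°) + j·sin(75.2°)) = 3.551 + j13.44 V
Step 2 — Sum components: V_total = 23.59 - j17.51 V.
Step 3 — Convert to polar: |V_total| = 29.38 V, ∠V_total = -36.6°.

V_total = 29.38∠-36.6° V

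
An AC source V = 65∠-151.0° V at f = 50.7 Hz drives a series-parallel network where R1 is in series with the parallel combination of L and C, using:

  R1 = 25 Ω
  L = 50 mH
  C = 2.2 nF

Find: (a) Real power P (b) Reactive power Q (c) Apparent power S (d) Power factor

Step 1 — Angular frequency: ω = 2π·f = 2π·50.7 = 318.6 rad/s.
Step 2 — Component impedances:
  R1: Z = R = 25 Ω
  L: Z = jωL = j·318.6·0.05 = 0 + j15.93 Ω
  C: Z = 1/(jωC) = -j/(ω·C) = 0 - j1.427e+06 Ω
Step 3 — Parallel branch: L || C = 1/(1/L + 1/C) = 0 + j15.93 Ω.
Step 4 — Series with R1: Z_total = R1 + (L || C) = 25 + j15.93 Ω = 29.64∠32.5° Ω.
Step 5 — Source phasor: V = 65∠-151.0° V = -56.85 - j31.51 V.
Step 6 — Current: I = V / Z = -2.189 + j0.1339 A = 2.193∠176.5° A.
Step 7 — Complex power: S = V·I* = 120.2 + j76.59 VA.
Step 8 — Real power: P = Re(S) = 120.2 W.
Step 9 — Reactive power: Q = Im(S) = 76.59 VAR.
Step 10 — Apparent power: |S| = 142.5 VA.
Step 11 — Power factor: PF = P/|S| = 0.8434 (lagging).

(a) P = 120.2 W  (b) Q = 76.59 VAR  (c) S = 142.5 VA  (d) PF = 0.8434 (lagging)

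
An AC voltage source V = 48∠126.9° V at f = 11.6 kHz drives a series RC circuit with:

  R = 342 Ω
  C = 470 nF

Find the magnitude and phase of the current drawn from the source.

Step 1 — Angular frequency: ω = 2π·f = 2π·1.16e+04 = 7.288e+04 rad/s.
Step 2 — Component impedances:
  R: Z = R = 342 Ω
  C: Z = 1/(jωC) = -j/(ω·C) = 0 - j29.19 Ω
Step 3 — Series combination: Z_total = R + C = 342 - j29.19 Ω = 343.2∠-4.9° Ω.
Step 4 — Source phasor: V = 48∠126.9° V = -28.82 + j38.38 V.
Step 5 — Ohm's law: I = V / Z_total = (-28.82 + j38.38) / (342 - j29.19) = -0.09317 + j0.1043 A.
Step 6 — Convert to polar: |I| = 0.1398 A, ∠I = 131.8°.

I = 0.1398∠131.8° A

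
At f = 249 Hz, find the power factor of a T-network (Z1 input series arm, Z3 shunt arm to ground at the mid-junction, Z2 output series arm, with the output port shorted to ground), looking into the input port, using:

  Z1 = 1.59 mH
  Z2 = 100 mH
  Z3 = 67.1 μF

Step 1 — Angular frequency: ω = 2π·f = 2π·249 = 1565 rad/s.
Step 2 — Component impedances:
  Z1: Z = jωL = j·1565·0.00159 = 0 + j2.488 Ω
  Z2: Z = jωL = j·1565·0.1 = 0 + j156.5 Ω
  Z3: Z = 1/(jωC) = -j/(ω·C) = 0 - j9.526 Ω
Step 3 — With the output port shorted to ground, the output series arm Z2 runs from the junction to ground; the shunt arm Z3 also runs from the junction to ground. They appear in parallel: Z3 || Z2 = 0 - j10.14 Ω.
Step 4 — Series with input arm Z1: Z_in = Z1 + (Z3 || Z2) = 0 - j7.656 Ω = 7.656∠-90.0° Ω.
Step 5 — Power factor: PF = cos(φ) = Re(Z)/|Z| = 0/7.656 = 0.
Step 6 — Type: Im(Z) = -7.656 ⇒ leading (phase φ = -90.0°).

PF = 0 (leading, φ = -90.0°)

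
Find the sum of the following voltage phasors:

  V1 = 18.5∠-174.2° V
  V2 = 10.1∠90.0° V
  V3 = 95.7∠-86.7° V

Step 1 — Convert each phasor to rectangular form:
  V1 = 18.5·(cos(-174.2°) + j·sin(-174.2°)) = -18.41 - j1.87 V
  V2 = 10.1·(cos(90.0°) + j·sin(90.0°)) = 0 + j10.1 V
  V3 = 95.7·(cos(-86.7°) + j·sin(-86.7°)) = 5.509 - j95.54 V
Step 2 — Sum components: V_total = -12.9 - j87.31 V.
Step 3 — Convert to polar: |V_total| = 88.26 V, ∠V_total = -98.4°.

V_total = 88.26∠-98.4° V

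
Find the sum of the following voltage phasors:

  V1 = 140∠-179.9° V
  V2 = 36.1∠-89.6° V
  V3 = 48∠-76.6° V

Step 1 — Convert each phasor to rectangular form:
  V1 = 140·(cos(-179.9°) + j·sin(-179.9°)) = -140 - j0.2443 V
  V2 = 36.1·(cos(-89.6°) + j·sin(-89.6°)) = 0.252 - j36.1 V
  V3 = 48·(cos(-76.6°) + j·sin(-76.6°)) = 11.12 - j46.69 V
Step 2 — Sum components: V_total = -128.6 - j83.04 V.
Step 3 — Convert to polar: |V_total| = 153.1 V, ∠V_total = -147.2°.

V_total = 153.1∠-147.2° V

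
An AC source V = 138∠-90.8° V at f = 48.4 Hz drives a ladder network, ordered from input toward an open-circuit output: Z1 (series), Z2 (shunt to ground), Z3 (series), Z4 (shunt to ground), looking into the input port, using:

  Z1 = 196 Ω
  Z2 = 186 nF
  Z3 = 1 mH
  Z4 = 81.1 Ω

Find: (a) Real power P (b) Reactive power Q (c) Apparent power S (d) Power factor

Step 1 — Angular frequency: ω = 2π·f = 2π·48.4 = 304.1 rad/s.
Step 2 — Component impedances:
  Z1: Z = R = 196 Ω
  Z2: Z = 1/(jωC) = -j/(ω·C) = 0 - j1.768e+04 Ω
  Z3: Z = jωL = j·304.1·0.001 = 0 + j0.3041 Ω
  Z4: Z = R = 81.1 Ω
Step 3 — Ladder network (open output): work backward from the far end, alternating series and parallel combinations. Z_in = 277.1 - j0.06793 Ω = 277.1∠-0.0° Ω.
Step 4 — Source phasor: V = 138∠-90.8° V = -1.927 - j138 V.
Step 5 — Current: I = V / Z = -0.006831 - j0.498 A = 0.498∠-90.8° A.
Step 6 — Complex power: S = V·I* = 68.73 - j0.01685 VA.
Step 7 — Real power: P = Re(S) = 68.73 W.
Step 8 — Reactive power: Q = Im(S) = -0.01685 VAR.
Step 9 — Apparent power: |S| = 68.73 VA.
Step 10 — Power factor: PF = P/|S| = 1 (leading).

(a) P = 68.73 W  (b) Q = -0.01685 VAR  (c) S = 68.73 VA  (d) PF = 1 (leading)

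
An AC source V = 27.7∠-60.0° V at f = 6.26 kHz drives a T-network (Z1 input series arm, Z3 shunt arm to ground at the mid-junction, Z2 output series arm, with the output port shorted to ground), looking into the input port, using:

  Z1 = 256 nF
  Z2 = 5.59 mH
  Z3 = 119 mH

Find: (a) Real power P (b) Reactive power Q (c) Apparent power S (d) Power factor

Step 1 — Angular frequency: ω = 2π·f = 2π·6260 = 3.933e+04 rad/s.
Step 2 — Component impedances:
  Z1: Z = 1/(jωC) = -j/(ω·C) = 0 - j99.31 Ω
  Z2: Z = jωL = j·3.933e+04·0.00559 = 0 + j219.9 Ω
  Z3: Z = jωL = j·3.933e+04·0.119 = 0 + j4681 Ω
Step 3 — With the output port shorted to ground, the output series arm Z2 runs from the junction to ground; the shunt arm Z3 also runs from the junction to ground. They appear in parallel: Z3 || Z2 = 0 + j210 Ω.
Step 4 — Series with input arm Z1: Z_in = Z1 + (Z3 || Z2) = 0 + j110.7 Ω = 110.7∠90.0° Ω.
Step 5 — Source phasor: V = 27.7∠-60.0° V = 13.85 - j23.99 V.
Step 6 — Current: I = V / Z = -0.2167 - j0.1251 A = 0.2502∠-150.0° A.
Step 7 — Complex power: S = V·I* = 0 + j6.932 VA.
Step 8 — Real power: P = Re(S) = 0 W.
Step 9 — Reactive power: Q = Im(S) = 6.932 VAR.
Step 10 — Apparent power: |S| = 6.932 VA.
Step 11 — Power factor: PF = P/|S| = 0 (lagging).

(a) P = 0 W  (b) Q = 6.932 VAR  (c) S = 6.932 VA  (d) PF = 0 (lagging)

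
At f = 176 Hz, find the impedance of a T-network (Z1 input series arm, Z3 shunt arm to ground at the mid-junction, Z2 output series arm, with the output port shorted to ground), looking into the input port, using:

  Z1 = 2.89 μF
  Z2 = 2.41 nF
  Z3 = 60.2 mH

Step 1 — Angular frequency: ω = 2π·f = 2π·176 = 1106 rad/s.
Step 2 — Component impedances:
  Z1: Z = 1/(jωC) = -j/(ω·C) = 0 - j312.9 Ω
  Z2: Z = 1/(jωC) = -j/(ω·C) = 0 - j3.752e+05 Ω
  Z3: Z = jωL = j·1106·0.0602 = 0 + j66.57 Ω
Step 3 — With the output port shorted to ground, the output series arm Z2 runs from the junction to ground; the shunt arm Z3 also runs from the junction to ground. They appear in parallel: Z3 || Z2 = 0 + j66.58 Ω.
Step 4 — Series with input arm Z1: Z_in = Z1 + (Z3 || Z2) = 0 - j246.3 Ω = 246.3∠-90.0° Ω.

Z = 0 - j246.3 Ω = 246.3∠-90.0° Ω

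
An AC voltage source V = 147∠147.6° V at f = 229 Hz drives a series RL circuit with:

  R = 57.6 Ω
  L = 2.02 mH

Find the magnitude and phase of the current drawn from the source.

Step 1 — Angular frequency: ω = 2π·f = 2π·229 = 1439 rad/s.
Step 2 — Component impedances:
  R: Z = R = 57.6 Ω
  L: Z = jωL = j·1439·0.00202 = 0 + j2.906 Ω
Step 3 — Series combination: Z_total = R + L = 57.6 + j2.906 Ω = 57.67∠2.9° Ω.
Step 4 — Source phasor: V = 147∠147.6° V = -124.1 + j78.77 V.
Step 5 — Ohm's law: I = V / Z_total = (-124.1 + j78.77) / (57.6 + j2.906) = -2.08 + j1.472 A.
Step 6 — Convert to polar: |I| = 2.549 A, ∠I = 144.7°.

I = 2.549∠144.7° A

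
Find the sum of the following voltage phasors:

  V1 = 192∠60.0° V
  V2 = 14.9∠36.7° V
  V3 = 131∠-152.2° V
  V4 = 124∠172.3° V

Step 1 — Convert each phasor to rectangular form:
  V1 = 192·(cos(60.0°) + j·sin(60.0°)) = 96 + j166.3 V
  V2 = 14.9·(cos(36.7°) + j·sin(36.7°)) = 11.95 + j8.905 V
  V3 = 131·(cos(-152.2°) + j·sin(-152.2°)) = -115.9 - j61.1 V
  V4 = 124·(cos(172.3°) + j·sin(172.3°)) = -122.9 + j16.61 V
Step 2 — Sum components: V_total = -130.8 + j130.7 V.
Step 3 — Convert to polar: |V_total| = 184.9 V, ∠V_total = 135.0°.

V_total = 184.9∠135.0° V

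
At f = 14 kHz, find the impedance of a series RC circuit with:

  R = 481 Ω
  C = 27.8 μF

Step 1 — Angular frequency: ω = 2π·f = 2π·1.4e+04 = 8.796e+04 rad/s.
Step 2 — Component impedances:
  R: Z = R = 481 Ω
  C: Z = 1/(jωC) = -j/(ω·C) = 0 - j0.4089 Ω
Step 3 — Series combination: Z_total = R + C = 481 - j0.4089 Ω = 481∠-0.0° Ω.

Z = 481 - j0.4089 Ω = 481∠-0.0° Ω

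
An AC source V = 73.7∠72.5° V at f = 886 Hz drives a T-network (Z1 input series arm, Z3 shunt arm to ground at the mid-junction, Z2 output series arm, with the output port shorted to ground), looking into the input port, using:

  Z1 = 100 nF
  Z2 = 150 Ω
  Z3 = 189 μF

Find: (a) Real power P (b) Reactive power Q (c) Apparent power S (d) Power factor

Step 1 — Angular frequency: ω = 2π·f = 2π·886 = 5567 rad/s.
Step 2 — Component impedances:
  Z1: Z = 1/(jωC) = -j/(ω·C) = 0 - j1796 Ω
  Z2: Z = R = 150 Ω
  Z3: Z = 1/(jωC) = -j/(ω·C) = 0 - j0.9504 Ω
Step 3 — With the output port shorted to ground, the output series arm Z2 runs from the junction to ground; the shunt arm Z3 also runs from the junction to ground. They appear in parallel: Z3 || Z2 = 0.006022 - j0.9504 Ω.
Step 4 — Series with input arm Z1: Z_in = Z1 + (Z3 || Z2) = 0.006022 - j1797 Ω = 1797∠-90.0° Ω.
Step 5 — Source phasor: V = 73.7∠72.5° V = 22.16 + j70.29 V.
Step 6 — Current: I = V / Z = -0.03911 + j0.01233 A = 0.04101∠162.5° A.
Step 7 — Complex power: S = V·I* = 1.013e-05 - j3.022 VA.
Step 8 — Real power: P = Re(S) = 1.013e-05 W.
Step 9 — Reactive power: Q = Im(S) = -3.022 VAR.
Step 10 — Apparent power: |S| = 3.022 VA.
Step 11 — Power factor: PF = P/|S| = 3.351e-06 (leading).

(a) P = 1.013e-05 W  (b) Q = -3.022 VAR  (c) S = 3.022 VA  (d) PF = 3.351e-06 (leading)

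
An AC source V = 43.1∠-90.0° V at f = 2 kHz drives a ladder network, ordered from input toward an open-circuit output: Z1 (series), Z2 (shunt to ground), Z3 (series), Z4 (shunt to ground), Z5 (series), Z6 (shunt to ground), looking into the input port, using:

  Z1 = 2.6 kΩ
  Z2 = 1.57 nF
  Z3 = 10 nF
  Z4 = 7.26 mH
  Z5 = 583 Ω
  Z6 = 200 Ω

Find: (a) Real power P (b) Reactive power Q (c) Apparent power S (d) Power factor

Step 1 — Angular frequency: ω = 2π·f = 2π·2000 = 1.257e+04 rad/s.
Step 2 — Component impedances:
  Z1: Z = R = 2600 Ω
  Z2: Z = 1/(jωC) = -j/(ω·C) = 0 - j5.069e+04 Ω
  Z3: Z = 1/(jωC) = -j/(ω·C) = 0 - j7958 Ω
  Z4: Z = jωL = j·1.257e+04·0.00726 = 0 + j91.23 Ω
  Z5: Z = R = 583 Ω
  Z6: Z = R = 200 Ω
Step 3 — Ladder network (open output): work backward from the far end, alternating series and parallel combinations. Z_in = 2608 - j6811 Ω = 7293∠-69.0° Ω.
Step 4 — Source phasor: V = 43.1∠-90.0° V = 0 - j43.1 V.
Step 5 — Current: I = V / Z = 0.005519 - j0.002113 A = 0.00591∠-21.0° A.
Step 6 — Complex power: S = V·I* = 0.09109 - j0.2379 VA.
Step 7 — Real power: P = Re(S) = 0.09109 W.
Step 8 — Reactive power: Q = Im(S) = -0.2379 VAR.
Step 9 — Apparent power: |S| = 0.2547 VA.
Step 10 — Power factor: PF = P/|S| = 0.3576 (leading).

(a) P = 0.09109 W  (b) Q = -0.2379 VAR  (c) S = 0.2547 VA  (d) PF = 0.3576 (leading)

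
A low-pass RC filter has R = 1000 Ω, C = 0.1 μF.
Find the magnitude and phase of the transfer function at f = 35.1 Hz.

Step 1 — Angular frequency: ω = 2π·35.1 = 220.5 rad/s.
Step 2 — Transfer function: H(jω) = 1/(1 + jωRC).
Step 3 — Denominator: 1 + jωRC = 1 + j·220.5·1000·1e-07 = 1 + j0.02205.
Step 4 — H = 0.9995 - j0.02204.
Step 5 — Magnitude: |H| = 0.9998 (-0.0 dB); phase: φ = -1.3°.

|H| = 0.9998 (-0.0 dB), φ = -1.3°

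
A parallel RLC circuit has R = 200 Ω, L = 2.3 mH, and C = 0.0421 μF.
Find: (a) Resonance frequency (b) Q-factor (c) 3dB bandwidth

Step 1 — Resonance: ω₀ = 1/√(LC) = 1/√(0.0023·4.21e-08) = 1.016e+05 rad/s.
Step 2 — f₀ = ω₀/(2π) = 1.617e+04 Hz.
Step 3 — Parallel Q: Q = R/(ω₀L) = 200/(1.016e+05·0.0023) = 0.8557.
Step 4 — Bandwidth: Δω = ω₀/Q = 1.188e+05 rad/s; BW = Δω/(2π) = 1.89e+04 Hz.

(a) f₀ = 1.617e+04 Hz  (b) Q = 0.8557  (c) BW = 1.89e+04 Hz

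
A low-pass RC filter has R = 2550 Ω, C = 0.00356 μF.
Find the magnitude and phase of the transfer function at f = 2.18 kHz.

Step 1 — Angular frequency: ω = 2π·2180 = 1.37e+04 rad/s.
Step 2 — Transfer function: H(jω) = 1/(1 + jωRC).
Step 3 — Denominator: 1 + jωRC = 1 + j·1.37e+04·2550·3.56e-09 = 1 + j0.1243.
Step 4 — H = 0.9848 - j0.1225.
Step 5 — Magnitude: |H| = 0.9924 (-0.1 dB); phase: φ = -7.1°.

|H| = 0.9924 (-0.1 dB), φ = -7.1°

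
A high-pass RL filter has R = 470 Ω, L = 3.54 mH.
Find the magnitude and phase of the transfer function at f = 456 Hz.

Step 1 — Angular frequency: ω = 2π·456 = 2865 rad/s.
Step 2 — Transfer function: H(jω) = jωL/(R + jωL).
Step 3 — Numerator jωL = j·10.14; denominator R + jωL = 470 + j10.14.
Step 4 — H = 0.0004655 + j0.02157.
Step 5 — Magnitude: |H| = 0.02157 (-33.3 dB); phase: φ = 88.8°.

|H| = 0.02157 (-33.3 dB), φ = 88.8°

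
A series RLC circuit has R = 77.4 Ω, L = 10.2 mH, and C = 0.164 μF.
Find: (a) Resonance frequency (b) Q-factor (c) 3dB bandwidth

Step 1 — Resonance: ω₀ = 1/√(LC) = 1/√(0.0102·1.64e-07) = 2.445e+04 rad/s.
Step 2 — f₀ = ω₀/(2π) = 3891 Hz.
Step 3 — Series Q: Q = ω₀L/R = 2.445e+04·0.0102/77.4 = 3.222.
Step 4 — Bandwidth: Δω = ω₀/Q = 7588 rad/s; BW = Δω/(2π) = 1208 Hz.

(a) f₀ = 3891 Hz  (b) Q = 3.222  (c) BW = 1208 Hz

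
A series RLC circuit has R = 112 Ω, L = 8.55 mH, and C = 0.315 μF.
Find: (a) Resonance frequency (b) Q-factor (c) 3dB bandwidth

Step 1 — Resonance condition Im(Z)=0 gives ω₀ = 1/√(LC).
Step 2 — ω₀ = 1/√(0.00855·3.15e-07) = 1.927e+04 rad/s.
Step 3 — f₀ = ω₀/(2π) = 3067 Hz.
Step 4 — Series Q: Q = ω₀L/R = 1.927e+04·0.00855/112 = 1.471.
Step 5 — 3dB bandwidth: Δω = ω₀/Q = 1.31e+04 rad/s; BW = Δω/(2π) = 2085 Hz.

(a) f₀ = 3067 Hz  (b) Q = 1.471  (c) BW = 2085 Hz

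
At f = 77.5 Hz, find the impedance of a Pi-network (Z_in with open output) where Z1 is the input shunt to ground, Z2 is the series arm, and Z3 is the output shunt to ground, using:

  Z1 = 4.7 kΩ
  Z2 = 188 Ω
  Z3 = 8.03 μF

Step 1 — Angular frequency: ω = 2π·f = 2π·77.5 = 486.9 rad/s.
Step 2 — Component impedances:
  Z1: Z = R = 4700 Ω
  Z2: Z = R = 188 Ω
  Z3: Z = 1/(jωC) = -j/(ω·C) = 0 - j255.7 Ω
Step 3 — With open output, the series arm Z2 and the output shunt Z3 appear in series to ground: Z2 + Z3 = 188 - j255.7 Ω.
Step 4 — Parallel with input shunt Z1: Z_in = Z1 || (Z2 + Z3) = 193.1 - j235.8 Ω = 304.8∠-50.7° Ω.

Z = 193.1 - j235.8 Ω = 304.8∠-50.7° Ω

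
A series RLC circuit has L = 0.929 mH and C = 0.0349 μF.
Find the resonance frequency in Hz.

Step 1 — Resonance condition Im(Z)=0 gives ω₀ = 1/√(LC).
Step 2 — ω₀ = 1/√(0.000929·3.49e-08) = 1.756e+05 rad/s.
Step 3 — f₀ = ω₀/(2π) = 2.795e+04 Hz.

f₀ = 2.795e+04 Hz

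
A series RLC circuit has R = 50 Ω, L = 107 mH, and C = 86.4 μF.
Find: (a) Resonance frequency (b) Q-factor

Step 1 — Resonance condition Im(Z)=0 gives ω₀ = 1/√(LC).
Step 2 — ω₀ = 1/√(0.107·8.64e-05) = 328.9 rad/s.
Step 3 — f₀ = ω₀/(2π) = 52.34 Hz.
Step 4 — Series Q: Q = ω₀L/R = 328.9·0.107/50 = 0.7038.

(a) f₀ = 52.34 Hz  (b) Q = 0.7038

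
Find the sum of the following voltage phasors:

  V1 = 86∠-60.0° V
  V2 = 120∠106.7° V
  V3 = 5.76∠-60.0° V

Step 1 — Convert each phasor to rectangular form:
  V1 = 86·(cos(-60.0°) + j·sin(-60.0°)) = 43 - j74.48 V
  V2 = 120·(cos(106.7°) + j·sin(106.7°)) = -34.48 + j114.9 V
  V3 = 5.76·(cos(-60.0°) + j·sin(-60.0°)) = 2.88 - j4.988 V
Step 2 — Sum components: V_total = 11.4 + j35.47 V.
Step 3 — Convert to polar: |V_total| = 37.26 V, ∠V_total = 72.2°.

V_total = 37.26∠72.2° V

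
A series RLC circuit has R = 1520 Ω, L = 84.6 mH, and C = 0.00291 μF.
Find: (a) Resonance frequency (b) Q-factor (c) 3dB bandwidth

Step 1 — Resonance: ω₀ = 1/√(LC) = 1/√(0.0846·2.91e-09) = 6.373e+04 rad/s.
Step 2 — f₀ = ω₀/(2π) = 1.014e+04 Hz.
Step 3 — Series Q: Q = ω₀L/R = 6.373e+04·0.0846/1520 = 3.547.
Step 4 — Bandwidth: Δω = ω₀/Q = 1.797e+04 rad/s; BW = Δω/(2π) = 2860 Hz.

(a) f₀ = 1.014e+04 Hz  (b) Q = 3.547  (c) BW = 2860 Hz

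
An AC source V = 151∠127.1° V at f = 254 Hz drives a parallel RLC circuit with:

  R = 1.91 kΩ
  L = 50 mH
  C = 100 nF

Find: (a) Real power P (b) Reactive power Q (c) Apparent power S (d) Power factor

Step 1 — Angular frequency: ω = 2π·f = 2π·254 = 1596 rad/s.
Step 2 — Component impedances:
  R: Z = R = 1910 Ω
  L: Z = jωL = j·1596·0.05 = 0 + j79.8 Ω
  C: Z = 1/(jωC) = -j/(ω·C) = 0 - j6266 Ω
Step 3 — Parallel combination: 1/Z_total = 1/R + 1/L + 1/C; Z_total = 3.414 + j80.68 Ω = 80.75∠87.6° Ω.
Step 4 — Source phasor: V = 151∠127.1° V = -91.08 + j120.4 V.
Step 5 — Current: I = V / Z = 1.442 + j1.19 A = 1.87∠39.5° A.
Step 6 — Complex power: S = V·I* = 11.94 + j282.1 VA.
Step 7 — Real power: P = Re(S) = 11.94 W.
Step 8 — Reactive power: Q = Im(S) = 282.1 VAR.
Step 9 — Apparent power: |S| = 282.4 VA.
Step 10 — Power factor: PF = P/|S| = 0.04228 (lagging).

(a) P = 11.94 W  (b) Q = 282.1 VAR  (c) S = 282.4 VA  (d) PF = 0.04228 (lagging)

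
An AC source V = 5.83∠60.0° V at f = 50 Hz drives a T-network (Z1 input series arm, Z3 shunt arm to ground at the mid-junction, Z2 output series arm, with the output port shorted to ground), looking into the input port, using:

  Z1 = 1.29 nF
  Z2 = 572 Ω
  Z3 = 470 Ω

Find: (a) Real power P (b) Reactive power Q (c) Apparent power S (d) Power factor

Step 1 — Angular frequency: ω = 2π·f = 2π·50 = 314.2 rad/s.
Step 2 — Component impedances:
  Z1: Z = 1/(jωC) = -j/(ω·C) = 0 - j2.468e+06 Ω
  Z2: Z = R = 572 Ω
  Z3: Z = R = 470 Ω
Step 3 — With the output port shorted to ground, the output series arm Z2 runs from the junction to ground; the shunt arm Z3 also runs from the junction to ground. They appear in parallel: Z3 || Z2 = 258 Ω.
Step 4 — Series with input arm Z1: Z_in = Z1 + (Z3 || Z2) = 258 - j2.468e+06 Ω = 2.468e+06∠-90.0° Ω.
Step 5 — Source phasor: V = 5.83∠60.0° V = 2.915 + j5.049 V.
Step 6 — Current: I = V / Z = -2.046e-06 + j1.182e-06 A = 2.363e-06∠150.0° A.
Step 7 — Complex power: S = V·I* = 1.44e-09 - j1.377e-05 VA.
Step 8 — Real power: P = Re(S) = 1.44e-09 W.
Step 9 — Reactive power: Q = Im(S) = -1.377e-05 VAR.
Step 10 — Apparent power: |S| = 1.377e-05 VA.
Step 11 — Power factor: PF = P/|S| = 0.0001046 (leading).

(a) P = 1.44e-09 W  (b) Q = -1.377e-05 VAR  (c) S = 1.377e-05 VA  (d) PF = 0.0001046 (leading)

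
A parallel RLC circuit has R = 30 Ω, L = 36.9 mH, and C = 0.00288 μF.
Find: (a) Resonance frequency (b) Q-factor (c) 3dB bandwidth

Step 1 — Resonance: ω₀ = 1/√(LC) = 1/√(0.0369·2.88e-09) = 9.7e+04 rad/s.
Step 2 — f₀ = ω₀/(2π) = 1.544e+04 Hz.
Step 3 — Parallel Q: Q = R/(ω₀L) = 30/(9.7e+04·0.0369) = 0.008381.
Step 4 — Bandwidth: Δω = ω₀/Q = 1.157e+07 rad/s; BW = Δω/(2π) = 1.842e+06 Hz.

(a) f₀ = 1.544e+04 Hz  (b) Q = 0.008381  (c) BW = 1.842e+06 Hz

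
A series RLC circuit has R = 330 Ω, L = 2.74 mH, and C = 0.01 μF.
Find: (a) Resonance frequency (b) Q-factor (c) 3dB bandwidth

Step 1 — Resonance condition Im(Z)=0 gives ω₀ = 1/√(LC).
Step 2 — ω₀ = 1/√(0.00274·1e-08) = 1.91e+05 rad/s.
Step 3 — f₀ = ω₀/(2π) = 3.04e+04 Hz.
Step 4 — Series Q: Q = ω₀L/R = 1.91e+05·0.00274/330 = 1.586.
Step 5 — 3dB bandwidth: Δω = ω₀/Q = 1.204e+05 rad/s; BW = Δω/(2π) = 1.917e+04 Hz.

(a) f₀ = 3.04e+04 Hz  (b) Q = 1.586  (c) BW = 1.917e+04 Hz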